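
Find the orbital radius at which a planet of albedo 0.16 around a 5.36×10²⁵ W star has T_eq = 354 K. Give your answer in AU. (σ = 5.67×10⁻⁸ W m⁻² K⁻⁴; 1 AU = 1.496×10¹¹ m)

d ≈ 0.212 AU

From T_eq⁴ = L(1−A)/(16πσd²): d = √[L(1−A)/(16πσT_eq⁴)].
d = √[5.36×10²⁵ × 0.84 / (16π × 5.67×10⁻⁸ × (354)⁴)] = 3.17×10¹⁰ m = 0.212 AU.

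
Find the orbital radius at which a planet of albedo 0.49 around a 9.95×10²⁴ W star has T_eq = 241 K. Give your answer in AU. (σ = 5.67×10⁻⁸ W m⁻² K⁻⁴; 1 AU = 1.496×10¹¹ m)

From T_eq⁴ = L(1−A)/(16πσd²): d = √[L(1−A)/(16πσT_eq⁴)].
d = √[9.95×10²⁴ × 0.51 / (16π × 5.67×10⁻⁸ × (241)⁴)] = 2.30×10¹⁰ m = 0.154 AU.

d ≈ 0.154 AU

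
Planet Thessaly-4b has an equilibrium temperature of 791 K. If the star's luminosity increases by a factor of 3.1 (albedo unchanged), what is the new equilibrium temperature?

T_eq ∝ L^(1/4) · d^(−1/2).
T′ = 791 × 3.1^(1/4) = 1050 K.

T_eq ≈ 1050 K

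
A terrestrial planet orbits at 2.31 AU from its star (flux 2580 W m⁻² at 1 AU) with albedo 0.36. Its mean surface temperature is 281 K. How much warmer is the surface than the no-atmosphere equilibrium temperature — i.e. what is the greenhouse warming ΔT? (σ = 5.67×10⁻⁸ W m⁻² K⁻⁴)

ΔT ≈ 88.8 K

S = 2580/2.31² = 483.5 W m⁻².
T_eq = [S(1−A)/(4σ)]^(1/4) = [483.5×0.64/(4×5.67×10⁻⁸)]^(1/4) = 192.2 K.
ΔT = T_surf − T_eq = 281 − 192.2.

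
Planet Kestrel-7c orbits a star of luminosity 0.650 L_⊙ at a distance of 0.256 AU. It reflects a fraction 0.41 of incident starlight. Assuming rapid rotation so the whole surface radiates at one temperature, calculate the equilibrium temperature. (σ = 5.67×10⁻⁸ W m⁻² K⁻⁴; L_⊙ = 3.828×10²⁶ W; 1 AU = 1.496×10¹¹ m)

d = 0.256 AU = 3.83×10¹⁰ m.
L = 0.650 × 3.828×10²⁶ = 2.49×10²⁶ W.
Flux: S = L/(4πd²) = 2.49×10²⁶/(4π×(3.83×10¹⁰)²) = 1.35×10⁴ W m⁻².
Energy balance: absorbed = emitted ⇒ πR²·S(1−A) = 4πR²·σT_eq⁴, so T_eq⁴ = S(1−A)/(4σ).
T_eq = [1.35×10⁴ × 0.59 / (4 × 5.67×10⁻⁸)]^(1/4) = (3.51×10¹⁰)^(1/4) = 433 K.

T_eq ≈ 433 K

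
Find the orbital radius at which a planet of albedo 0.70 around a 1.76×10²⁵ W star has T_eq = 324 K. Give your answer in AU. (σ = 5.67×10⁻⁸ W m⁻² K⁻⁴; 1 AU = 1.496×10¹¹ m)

From T_eq⁴ = L(1−A)/(16πσd²): d = √[L(1−A)/(16πσT_eq⁴)].
d = √[1.76×10²⁵ × 0.30 / (16π × 5.67×10⁻⁸ × (324)⁴)] = 1.30×10¹⁰ m = 0.0867 AU.

d ≈ 0.0867 AU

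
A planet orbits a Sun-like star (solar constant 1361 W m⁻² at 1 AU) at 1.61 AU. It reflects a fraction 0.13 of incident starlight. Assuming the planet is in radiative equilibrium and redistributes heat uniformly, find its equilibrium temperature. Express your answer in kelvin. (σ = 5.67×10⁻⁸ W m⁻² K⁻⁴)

T_eq ≈ 212 K

Flux at 1.61 AU: S = 1361/1.61² = 525 W m⁻².
Energy balance: absorbed = emitted ⇒ πR²·S(1−A) = 4πR²·σT_eq⁴, so T_eq⁴ = S(1−A)/(4σ).
T_eq = [525 × 0.87 / (4 × 5.67×10⁻⁸)]^(1/4) = (2.01×10⁹)^(1/4) = 212 K.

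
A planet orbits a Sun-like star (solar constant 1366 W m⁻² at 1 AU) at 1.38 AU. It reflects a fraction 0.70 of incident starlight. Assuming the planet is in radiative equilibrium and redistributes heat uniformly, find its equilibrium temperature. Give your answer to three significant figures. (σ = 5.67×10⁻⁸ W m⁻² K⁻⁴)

Flux at 1.38 AU: S = 1366/1.38² = 717 W m⁻².
Energy balance: absorbed = emitted ⇒ πR²·S(1−A) = 4πR²·σT_eq⁴, so T_eq⁴ = S(1−A)/(4σ).
T_eq = [717 × 0.30 / (4 × 5.67×10⁻⁸)]^(1/4) = (9.49×10⁸)^(1/4) = 176 K.

T_eq ≈ 176 K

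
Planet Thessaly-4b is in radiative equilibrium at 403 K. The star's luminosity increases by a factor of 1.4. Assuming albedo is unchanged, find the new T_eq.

T_eq ∝ L^(1/4) · d^(−1/2).
T′ = 403 × 1.4^(1/4) = 438 K.

T_eq ≈ 438 K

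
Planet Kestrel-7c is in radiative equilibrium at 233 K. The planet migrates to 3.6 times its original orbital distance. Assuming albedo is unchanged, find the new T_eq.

T_eq ≈ 123 K

T_eq ∝ L^(1/4) · d^(−1/2).
T′ = 233 / 3.6^(1/2) = 123 K.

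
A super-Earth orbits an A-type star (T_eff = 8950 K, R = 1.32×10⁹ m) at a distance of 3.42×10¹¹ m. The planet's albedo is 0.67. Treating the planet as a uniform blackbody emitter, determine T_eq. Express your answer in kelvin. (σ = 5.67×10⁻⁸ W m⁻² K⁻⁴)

T_eq ≈ 298 K

L = 4πR_⋆²σT_⋆⁴ = 4π(1.32×10⁹)² × 5.67×10⁻⁸ × (8950)⁴ = 7.97×10²⁷ W.
S = L/(4πd²) = 5420 W m⁻².
Energy balance: absorbed = emitted ⇒ πR²·S(1−A) = 4πR²·σT_eq⁴, so T_eq⁴ = S(1−A)/(4σ).
T_eq = [5420 × 0.33 / (4 × 5.67×10⁻⁸)]^(1/4) = (7.89×10⁹)^(1/4) = 298 K.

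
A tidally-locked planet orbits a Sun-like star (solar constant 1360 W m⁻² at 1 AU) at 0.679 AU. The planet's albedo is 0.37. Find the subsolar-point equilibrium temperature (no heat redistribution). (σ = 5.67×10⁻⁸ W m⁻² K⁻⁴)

T_ss ≈ 425 K

Flux at 0.679 AU: S = 1360/0.679² = 2950 W m⁻².
At the subsolar point the surface absorbs S(1−A) and emits σT⁴ per unit area — no factor of 4, since only the local patch is in balance.
T = [2950 × 0.63 / 5.67×10⁻⁸]^(1/4) = (3.28×10¹⁰)^(1/4) = 425 K.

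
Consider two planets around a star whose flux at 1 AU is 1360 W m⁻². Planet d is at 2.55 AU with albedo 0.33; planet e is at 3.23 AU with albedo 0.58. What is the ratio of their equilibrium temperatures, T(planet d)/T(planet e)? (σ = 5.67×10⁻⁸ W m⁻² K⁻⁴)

T_eq = [S₀(1−A)/(4σd²)]^(1/4), so T ∝ (1−A)^(1/4) / √d.
T₁ = [1360×0.67/(4×5.67×10⁻⁸×2.55²)]^(1/4) = 157.66 K.
T₂ = [1360×0.42/(4×5.67×10⁻⁸×3.23²)]^(1/4) = 124.65 K.

T₁/T₂ ≈ 1.265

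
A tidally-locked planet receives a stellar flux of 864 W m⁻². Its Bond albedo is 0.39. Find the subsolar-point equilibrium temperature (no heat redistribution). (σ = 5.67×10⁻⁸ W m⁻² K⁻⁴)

At the subsolar point the surface absorbs S(1−A) and emits σT⁴ per unit area — no factor of 4, since only the local patch is in balance.
T = [864 × 0.61 / 5.67×10⁻⁸]^(1/4) = (9.30×10⁹)^(1/4) = 311 K.

T_ss ≈ 311 K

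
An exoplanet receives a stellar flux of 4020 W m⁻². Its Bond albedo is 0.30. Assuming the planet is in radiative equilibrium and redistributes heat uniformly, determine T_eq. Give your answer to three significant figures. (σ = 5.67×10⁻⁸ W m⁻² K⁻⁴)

Energy balance: absorbed = emitted ⇒ πR²·S(1−A) = 4πR²·σT_eq⁴, so T_eq⁴ = S(1−A)/(4σ).
T_eq = [4020 × 0.70 / (4 × 5.67×10⁻⁸)]^(1/4) = (1.24×10¹⁰)^(1/4) = 334 K.

T_eq ≈ 334 K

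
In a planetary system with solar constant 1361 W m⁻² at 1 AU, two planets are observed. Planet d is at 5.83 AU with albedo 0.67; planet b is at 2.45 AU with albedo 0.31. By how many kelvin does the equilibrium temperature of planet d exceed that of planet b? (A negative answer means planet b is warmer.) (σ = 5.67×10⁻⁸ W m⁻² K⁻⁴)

ΔT ≈ -74.7 K

T_eq = [S₀(1−A)/(4σd²)]^(1/4), so T ∝ (1−A)^(1/4) / √d.
T₁ = [1361×0.33/(4×5.67×10⁻⁸×5.83²)]^(1/4) = 87.37 K.
T₂ = [1361×0.69/(4×5.67×10⁻⁸×2.45²)]^(1/4) = 162.06 K.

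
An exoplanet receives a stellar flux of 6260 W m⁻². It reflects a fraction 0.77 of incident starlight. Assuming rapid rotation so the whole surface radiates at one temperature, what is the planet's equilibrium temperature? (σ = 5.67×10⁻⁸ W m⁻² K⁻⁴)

T_eq ≈ 282 K

Energy balance: absorbed = emitted ⇒ πR²·S(1−A) = 4πR²·σT_eq⁴, so T_eq⁴ = S(1−A)/(4σ).
T_eq = [6260 × 0.23 / (4 × 5.67×10⁻⁸)]^(1/4) = (6.35×10⁹)^(1/4) = 282 K.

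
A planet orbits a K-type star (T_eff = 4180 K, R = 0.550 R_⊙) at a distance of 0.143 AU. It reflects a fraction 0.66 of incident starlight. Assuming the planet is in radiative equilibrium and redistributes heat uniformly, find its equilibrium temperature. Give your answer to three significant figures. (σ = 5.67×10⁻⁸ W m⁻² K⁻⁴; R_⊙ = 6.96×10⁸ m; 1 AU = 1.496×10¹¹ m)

T_eq ≈ 302 K

R_⋆ = 0.550 × 6.96×10⁸ = 3.83×10⁸ m.
d = 0.143 AU = 2.14×10¹⁰ m.
L = 4πR_⋆²σT_⋆⁴ = 4π(3.83×10⁸)² × 5.67×10⁻⁸ × (4180)⁴ = 3.19×10²⁵ W.
S = L/(4πd²) = 5540 W m⁻².
Energy balance: absorbed = emitted ⇒ πR²·S(1−A) = 4πR²·σT_eq⁴, so T_eq⁴ = S(1−A)/(4σ).
T_eq = [5540 × 0.34 / (4 × 5.67×10⁻⁸)]^(1/4) = (8.31×10⁹)^(1/4) = 302 K.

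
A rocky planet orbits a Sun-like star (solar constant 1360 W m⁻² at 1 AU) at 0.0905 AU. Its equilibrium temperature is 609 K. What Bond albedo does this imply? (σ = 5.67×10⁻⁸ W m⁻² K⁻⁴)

Flux at 0.0905 AU: S = 1360/0.0905² = 1.66×10⁵ W m⁻².
From T_eq⁴ = S(1−A)/(4σ): 1−A = 4σT_eq⁴/S.
1−A = 4 × 5.67×10⁻⁸ × (609)⁴ / 1.66×10⁵ = 0.188.

A ≈ 0.81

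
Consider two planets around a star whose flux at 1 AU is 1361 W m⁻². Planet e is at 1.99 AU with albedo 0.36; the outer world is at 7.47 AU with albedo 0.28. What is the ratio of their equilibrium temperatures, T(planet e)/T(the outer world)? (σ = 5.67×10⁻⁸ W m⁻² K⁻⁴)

T₁/T₂ ≈ 1.881

T_eq = [S₀(1−A)/(4σd²)]^(1/4), so T ∝ (1−A)^(1/4) / √d.
T₁ = [1361×0.64/(4×5.67×10⁻⁸×1.99²)]^(1/4) = 176.47 K.
T₂ = [1361×0.72/(4×5.67×10⁻⁸×7.47²)]^(1/4) = 93.81 K.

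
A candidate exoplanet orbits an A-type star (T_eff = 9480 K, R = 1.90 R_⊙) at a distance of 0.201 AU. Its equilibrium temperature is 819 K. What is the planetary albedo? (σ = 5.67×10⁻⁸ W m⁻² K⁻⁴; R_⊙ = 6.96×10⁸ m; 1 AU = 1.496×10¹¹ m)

R_⋆ = 1.90 × 6.96×10⁸ = 1.32×10⁹ m.
d = 0.201 AU = 3.01×10¹⁰ m.
L = 4πR_⋆²σT_⋆⁴ = 4π(1.32×10⁹)² × 5.67×10⁻⁸ × (9480)⁴ = 1.01×10²⁸ W.
S = L/(4πd²) = 8.86×10⁵ W m⁻².
From T_eq⁴ = S(1−A)/(4σ): 1−A = 4σT_eq⁴/S.
1−A = 4 × 5.67×10⁻⁸ × (819)⁴ / 8.86×10⁵ = 0.115.

A ≈ 0.88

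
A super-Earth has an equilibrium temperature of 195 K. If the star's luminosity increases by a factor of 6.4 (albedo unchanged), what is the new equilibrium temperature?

T_eq ∝ L^(1/4) · d^(−1/2).
T′ = 195 × 6.4^(1/4) = 310 K.

T_eq ≈ 310 K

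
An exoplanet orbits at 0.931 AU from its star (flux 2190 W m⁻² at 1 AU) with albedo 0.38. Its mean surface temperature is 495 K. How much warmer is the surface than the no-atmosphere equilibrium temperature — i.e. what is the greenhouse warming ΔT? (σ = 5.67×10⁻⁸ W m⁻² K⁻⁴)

ΔT ≈ 206.7 K

S = 2190/0.931² = 2527 W m⁻².
T_eq = [S(1−A)/(4σ)]^(1/4) = [2527×0.62/(4×5.67×10⁻⁸)]^(1/4) = 288.3 K.
ΔT = T_surf − T_eq = 495 − 288.3.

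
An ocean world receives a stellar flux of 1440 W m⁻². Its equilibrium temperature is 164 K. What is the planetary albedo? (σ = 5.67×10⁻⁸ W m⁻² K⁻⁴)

A ≈ 0.89

From T_eq⁴ = S(1−A)/(4σ): 1−A = 4σT_eq⁴/S.
1−A = 4 × 5.67×10⁻⁸ × (164)⁴ / 1440 = 0.114.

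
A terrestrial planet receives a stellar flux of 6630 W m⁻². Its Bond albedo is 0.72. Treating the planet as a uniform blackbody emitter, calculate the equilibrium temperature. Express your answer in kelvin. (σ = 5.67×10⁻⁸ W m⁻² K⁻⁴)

Energy balance: absorbed = emitted ⇒ πR²·S(1−A) = 4πR²·σT_eq⁴, so T_eq⁴ = S(1−A)/(4σ).
T_eq = [6630 × 0.28 / (4 × 5.67×10⁻⁸)]^(1/4) = (8.19×10⁹)^(1/4) = 301 K.

T_eq ≈ 301 K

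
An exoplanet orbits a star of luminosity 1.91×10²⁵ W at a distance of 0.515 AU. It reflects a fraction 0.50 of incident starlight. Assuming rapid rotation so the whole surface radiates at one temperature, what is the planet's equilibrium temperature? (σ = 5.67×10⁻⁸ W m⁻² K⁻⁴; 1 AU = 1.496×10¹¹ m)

T_eq ≈ 154 K

d = 0.515 AU = 7.70×10¹⁰ m.
Flux: S = L/(4πd²) = 1.91×10²⁵/(4π×(7.70×10¹⁰)²) = 256 W m⁻².
Energy balance: absorbed = emitted ⇒ πR²·S(1−A) = 4πR²·σT_eq⁴, so T_eq⁴ = S(1−A)/(4σ).
T_eq = [256 × 0.50 / (4 × 5.67×10⁻⁸)]^(1/4) = (5.65×10⁸)^(1/4) = 154 K.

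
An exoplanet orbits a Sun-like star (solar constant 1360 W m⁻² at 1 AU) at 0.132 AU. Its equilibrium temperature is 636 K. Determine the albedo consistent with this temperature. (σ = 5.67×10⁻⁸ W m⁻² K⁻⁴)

Flux at 0.132 AU: S = 1360/0.132² = 7.81×10⁴ W m⁻².
From T_eq⁴ = S(1−A)/(4σ): 1−A = 4σT_eq⁴/S.
1−A = 4 × 5.67×10⁻⁸ × (636)⁴ / 7.81×10⁴ = 0.475.

A ≈ 0.52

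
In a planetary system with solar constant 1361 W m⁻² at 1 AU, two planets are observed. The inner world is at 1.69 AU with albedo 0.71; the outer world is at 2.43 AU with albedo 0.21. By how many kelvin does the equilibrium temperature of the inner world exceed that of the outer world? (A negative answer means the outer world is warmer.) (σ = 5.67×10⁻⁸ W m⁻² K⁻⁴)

T_eq = [S₀(1−A)/(4σd²)]^(1/4), so T ∝ (1−A)^(1/4) / √d.
T₁ = [1361×0.29/(4×5.67×10⁻⁸×1.69²)]^(1/4) = 157.11 K.
T₂ = [1361×0.79/(4×5.67×10⁻⁸×2.43²)]^(1/4) = 168.33 K.

ΔT ≈ -11.2 K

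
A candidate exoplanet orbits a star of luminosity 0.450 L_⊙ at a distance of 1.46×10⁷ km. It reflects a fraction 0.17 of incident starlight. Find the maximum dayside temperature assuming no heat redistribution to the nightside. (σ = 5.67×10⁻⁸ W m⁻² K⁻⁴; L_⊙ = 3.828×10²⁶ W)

d = 1.46×10⁷ km = 1.46×10¹⁰ m.
L = 0.450 × 3.828×10²⁶ = 1.72×10²⁶ W.
Flux: S = L/(4πd²) = 1.72×10²⁶/(4π×(1.46×10¹⁰)²) = 6.43×10⁴ W m⁻².
With no redistribution each surface element balances locally: S(1−A) = σT⁴.
T = [6.43×10⁴ × 0.83 / 5.67×10⁻⁸]^(1/4) = (9.41×10¹¹)^(1/4) = 985 K.

T_ss ≈ 985 K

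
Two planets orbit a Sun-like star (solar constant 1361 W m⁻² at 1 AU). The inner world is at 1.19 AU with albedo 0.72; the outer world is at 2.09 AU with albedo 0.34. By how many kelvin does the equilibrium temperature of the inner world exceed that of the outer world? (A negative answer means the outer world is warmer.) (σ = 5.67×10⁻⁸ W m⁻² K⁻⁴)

ΔT ≈ 12.1 K

T_eq = [S₀(1−A)/(4σd²)]^(1/4), so T ∝ (1−A)^(1/4) / √d.
T₁ = [1361×0.28/(4×5.67×10⁻⁸×1.19²)]^(1/4) = 185.60 K.
T₂ = [1361×0.66/(4×5.67×10⁻⁸×2.09²)]^(1/4) = 173.53 K.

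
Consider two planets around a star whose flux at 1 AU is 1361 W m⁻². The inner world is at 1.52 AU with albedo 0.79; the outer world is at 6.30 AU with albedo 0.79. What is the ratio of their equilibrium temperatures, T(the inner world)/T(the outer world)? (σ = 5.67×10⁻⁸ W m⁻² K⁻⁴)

T_eq = [S₀(1−A)/(4σd²)]^(1/4), so T ∝ (1−A)^(1/4) / √d.
T₁ = [1361×0.21/(4×5.67×10⁻⁸×1.52²)]^(1/4) = 152.82 K.
T₂ = [1361×0.21/(4×5.67×10⁻⁸×6.30²)]^(1/4) = 75.07 K.

T₁/T₂ ≈ 2.036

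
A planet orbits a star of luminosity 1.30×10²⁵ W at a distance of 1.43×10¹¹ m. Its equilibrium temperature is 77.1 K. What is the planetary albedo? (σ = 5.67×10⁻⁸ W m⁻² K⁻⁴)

Flux: S = L/(4πd²) = 1.30×10²⁵/(4π×(1.43×10¹¹)²) = 50.6 W m⁻².
From T_eq⁴ = S(1−A)/(4σ): 1−A = 4σT_eq⁴/S.
1−A = 4 × 5.67×10⁻⁸ × (77.1)⁴ / 50.6 = 0.158.

A ≈ 0.84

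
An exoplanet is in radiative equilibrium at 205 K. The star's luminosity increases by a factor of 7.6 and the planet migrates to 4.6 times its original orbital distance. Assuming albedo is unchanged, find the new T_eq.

T_eq ≈ 159 K

T_eq ∝ L^(1/4) · d^(−1/2).
T′ = 205 × 7.6^(1/4) / 4.6^(1/2) = 159 K.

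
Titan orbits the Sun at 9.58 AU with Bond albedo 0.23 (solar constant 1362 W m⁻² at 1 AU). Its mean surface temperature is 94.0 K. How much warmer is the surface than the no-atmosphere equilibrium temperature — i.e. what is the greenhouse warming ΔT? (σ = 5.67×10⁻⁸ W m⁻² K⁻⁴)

ΔT ≈ 9.7 K

S = 1362/9.58² = 14.84 W m⁻².
T_eq = [S(1−A)/(4σ)]^(1/4) = [14.84×0.77/(4×5.67×10⁻⁸)]^(1/4) = 84.3 K.
ΔT = T_surf − T_eq = 94 − 84.3.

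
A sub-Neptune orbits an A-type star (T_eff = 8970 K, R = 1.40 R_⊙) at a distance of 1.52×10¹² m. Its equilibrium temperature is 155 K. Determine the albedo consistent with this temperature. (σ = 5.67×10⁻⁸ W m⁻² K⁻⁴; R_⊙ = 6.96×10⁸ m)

A ≈ 0.13

R_⋆ = 1.40 × 6.96×10⁸ = 9.74×10⁸ m.
L = 4πR_⋆²σT_⋆⁴ = 4π(9.74×10⁸)² × 5.67×10⁻⁸ × (8970)⁴ = 4.38×10²⁷ W.
S = L/(4πd²) = 151 W m⁻².
From T_eq⁴ = S(1−A)/(4σ): 1−A = 4σT_eq⁴/S.
1−A = 4 × 5.67×10⁻⁸ × (155)⁴ / 151 = 0.868.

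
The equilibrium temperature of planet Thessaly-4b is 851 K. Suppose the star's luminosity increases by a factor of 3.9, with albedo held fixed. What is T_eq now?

T_eq ∝ L^(1/4) · d^(−1/2).
T′ = 851 × 3.9^(1/4) = 1200 K.

T_eq ≈ 1200 K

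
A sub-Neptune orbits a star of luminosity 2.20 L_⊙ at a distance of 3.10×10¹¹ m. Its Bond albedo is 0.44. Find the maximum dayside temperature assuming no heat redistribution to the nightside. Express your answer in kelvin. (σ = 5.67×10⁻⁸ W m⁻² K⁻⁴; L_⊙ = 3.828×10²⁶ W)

T_ss ≈ 288 K

L = 2.20 × 3.828×10²⁶ = 8.42×10²⁶ W.
Flux: S = L/(4πd²) = 8.42×10²⁶/(4π×(3.10×10¹¹)²) = 697 W m⁻².
With no redistribution each surface element balances locally: S(1−A) = σT⁴.
T = [697 × 0.56 / 5.67×10⁻⁸]^(1/4) = (6.89×10⁹)^(1/4) = 288 K.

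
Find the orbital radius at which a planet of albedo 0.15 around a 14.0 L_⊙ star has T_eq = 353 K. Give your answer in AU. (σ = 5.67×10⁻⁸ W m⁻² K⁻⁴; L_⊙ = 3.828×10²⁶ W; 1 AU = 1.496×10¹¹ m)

d ≈ 2.14 AU

L = 14.0 × 3.828×10²⁶ = 5.36×10²⁷ W.
From T_eq⁴ = L(1−A)/(16πσd²): d = √[L(1−A)/(16πσT_eq⁴)].
d = √[5.36×10²⁷ × 0.85 / (16π × 5.67×10⁻⁸ × (353)⁴)] = 3.21×10¹¹ m = 2.14 AU.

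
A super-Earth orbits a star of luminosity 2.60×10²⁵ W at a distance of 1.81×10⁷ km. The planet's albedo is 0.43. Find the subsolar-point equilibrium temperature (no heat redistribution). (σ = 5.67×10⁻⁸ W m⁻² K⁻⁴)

T_ss ≈ 502 K

d = 1.81×10⁷ km = 1.81×10¹⁰ m.
Flux: S = L/(4πd²) = 2.60×10²⁵/(4π×(1.81×10¹⁰)²) = 6320 W m⁻².
At the subsolar point the surface absorbs S(1−A) and emits σT⁴ per unit area — no factor of 4, since only the local patch is in balance.
T = [6320 × 0.57 / 5.67×10⁻⁸]^(1/4) = (6.35×10¹⁰)^(1/4) = 502 K.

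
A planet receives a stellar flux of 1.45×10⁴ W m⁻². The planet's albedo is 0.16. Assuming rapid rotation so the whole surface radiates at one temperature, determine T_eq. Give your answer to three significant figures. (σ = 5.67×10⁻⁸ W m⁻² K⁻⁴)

T_eq ≈ 481 K

Energy balance: absorbed = emitted ⇒ πR²·S(1−A) = 4πR²·σT_eq⁴, so T_eq⁴ = S(1−A)/(4σ).
T_eq = [1.45×10⁴ × 0.84 / (4 × 5.67×10⁻⁸)]^(1/4) = (5.37×10¹⁰)^(1/4) = 481 K.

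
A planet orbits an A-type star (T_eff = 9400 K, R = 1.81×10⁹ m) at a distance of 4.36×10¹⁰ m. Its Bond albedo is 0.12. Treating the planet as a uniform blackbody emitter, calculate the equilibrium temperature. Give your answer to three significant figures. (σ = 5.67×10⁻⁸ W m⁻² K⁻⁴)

L = 4πR_⋆²σT_⋆⁴ = 4π(1.81×10⁹)² × 5.67×10⁻⁸ × (9400)⁴ = 1.82×10²⁸ W.
S = L/(4πd²) = 7.63×10⁵ W m⁻².
Energy balance: absorbed = emitted ⇒ πR²·S(1−A) = 4πR²·σT_eq⁴, so T_eq⁴ = S(1−A)/(4σ).
T_eq = [7.63×10⁵ × 0.88 / (4 × 5.67×10⁻⁸)]^(1/4) = (2.96×10¹²)^(1/4) = 1310 K.

T_eq ≈ 1310 K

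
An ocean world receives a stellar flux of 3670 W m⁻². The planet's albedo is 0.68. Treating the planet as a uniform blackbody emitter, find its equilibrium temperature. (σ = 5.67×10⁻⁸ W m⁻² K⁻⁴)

Energy balance: absorbed = emitted ⇒ πR²·S(1−A) = 4πR²·σT_eq⁴, so T_eq⁴ = S(1−A)/(4σ).
T_eq = [3670 × 0.32 / (4 × 5.67×10⁻⁸)]^(1/4) = (5.18×10⁹)^(1/4) = 268 K.

T_eq ≈ 268 K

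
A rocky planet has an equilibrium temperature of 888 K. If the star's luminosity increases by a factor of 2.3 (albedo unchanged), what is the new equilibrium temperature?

T_eq ∝ L^(1/4) · d^(−1/2).
T′ = 888 × 2.3^(1/4) = 1090 K.

T_eq ≈ 1090 K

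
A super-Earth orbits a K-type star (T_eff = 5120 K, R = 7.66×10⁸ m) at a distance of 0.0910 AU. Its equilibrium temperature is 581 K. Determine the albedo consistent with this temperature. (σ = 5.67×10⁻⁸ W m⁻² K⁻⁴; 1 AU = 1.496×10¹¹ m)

d = 0.0910 AU = 1.36×10¹⁰ m.
L = 4πR_⋆²σT_⋆⁴ = 4π(7.66×10⁸)² × 5.67×10⁻⁸ × (5120)⁴ = 2.87×10²⁶ W.
S = L/(4πd²) = 1.23×10⁵ W m⁻².
From T_eq⁴ = S(1−A)/(4σ): 1−A = 4σT_eq⁴/S.
1−A = 4 × 5.67×10⁻⁸ × (581)⁴ / 1.23×10⁵ = 0.209.

A ≈ 0.79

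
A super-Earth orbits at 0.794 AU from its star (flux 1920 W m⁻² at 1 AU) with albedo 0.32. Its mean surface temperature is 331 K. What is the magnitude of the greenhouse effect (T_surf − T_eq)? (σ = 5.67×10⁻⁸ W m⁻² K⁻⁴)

ΔT ≈ 21.9 K

S = 1920/0.794² = 3046 W m⁻².
T_eq = [S(1−A)/(4σ)]^(1/4) = [3046×0.68/(4×5.67×10⁻⁸)]^(1/4) = 309.1 K.
ΔT = T_surf − T_eq = 331 − 309.1.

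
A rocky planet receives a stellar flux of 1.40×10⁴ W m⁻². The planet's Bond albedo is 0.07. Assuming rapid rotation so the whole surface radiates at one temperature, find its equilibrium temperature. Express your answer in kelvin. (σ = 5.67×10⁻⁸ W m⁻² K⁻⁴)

Energy balance: absorbed = emitted ⇒ πR²·S(1−A) = 4πR²·σT_eq⁴, so T_eq⁴ = S(1−A)/(4σ).
T_eq = [1.40×10⁴ × 0.93 / (4 × 5.67×10⁻⁸)]^(1/4) = (5.74×10¹⁰)^(1/4) = 489 K.

T_eq ≈ 489 K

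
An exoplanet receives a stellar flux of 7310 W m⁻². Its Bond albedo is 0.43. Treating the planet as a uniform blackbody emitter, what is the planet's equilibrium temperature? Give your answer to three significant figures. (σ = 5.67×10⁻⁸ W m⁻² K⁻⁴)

Energy balance: absorbed = emitted ⇒ πR²·S(1−A) = 4πR²·σT_eq⁴, so T_eq⁴ = S(1−A)/(4σ).
T_eq = [7310 × 0.57 / (4 × 5.67×10⁻⁸)]^(1/4) = (1.84×10¹⁰)^(1/4) = 368 K.

T_eq ≈ 368 K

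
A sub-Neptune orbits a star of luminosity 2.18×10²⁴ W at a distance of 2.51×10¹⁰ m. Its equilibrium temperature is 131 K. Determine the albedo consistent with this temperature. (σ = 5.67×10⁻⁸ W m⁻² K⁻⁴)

A ≈ 0.76

Flux: S = L/(4πd²) = 2.18×10²⁴/(4π×(2.51×10¹⁰)²) = 275 W m⁻².
From T_eq⁴ = S(1−A)/(4σ): 1−A = 4σT_eq⁴/S.
1−A = 4 × 5.67×10⁻⁸ × (131)⁴ / 275 = 0.243.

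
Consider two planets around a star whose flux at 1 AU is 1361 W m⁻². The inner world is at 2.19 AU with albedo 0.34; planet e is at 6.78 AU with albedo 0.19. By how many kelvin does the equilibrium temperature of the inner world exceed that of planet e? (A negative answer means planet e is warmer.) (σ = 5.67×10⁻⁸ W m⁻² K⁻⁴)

ΔT ≈ 68.1 K

T_eq = [S₀(1−A)/(4σd²)]^(1/4), so T ∝ (1−A)^(1/4) / √d.
T₁ = [1361×0.66/(4×5.67×10⁻⁸×2.19²)]^(1/4) = 169.52 K.
T₂ = [1361×0.81/(4×5.67×10⁻⁸×6.78²)]^(1/4) = 101.41 K.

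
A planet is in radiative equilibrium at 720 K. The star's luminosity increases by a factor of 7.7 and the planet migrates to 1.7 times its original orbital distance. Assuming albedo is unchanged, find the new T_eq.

T_eq ≈ 920 K

T_eq ∝ L^(1/4) · d^(−1/2).
T′ = 720 × 7.7^(1/4) / 1.7^(1/2) = 920 K.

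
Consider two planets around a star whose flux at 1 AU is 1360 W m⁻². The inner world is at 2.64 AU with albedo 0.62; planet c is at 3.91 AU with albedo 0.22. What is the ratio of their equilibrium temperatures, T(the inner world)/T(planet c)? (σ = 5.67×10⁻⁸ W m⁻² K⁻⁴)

T_eq = [S₀(1−A)/(4σd²)]^(1/4), so T ∝ (1−A)^(1/4) / √d.
T₁ = [1360×0.38/(4×5.67×10⁻⁸×2.64²)]^(1/4) = 134.47 K.
T₂ = [1360×0.78/(4×5.67×10⁻⁸×3.91²)]^(1/4) = 132.25 K.

T₁/T₂ ≈ 1.017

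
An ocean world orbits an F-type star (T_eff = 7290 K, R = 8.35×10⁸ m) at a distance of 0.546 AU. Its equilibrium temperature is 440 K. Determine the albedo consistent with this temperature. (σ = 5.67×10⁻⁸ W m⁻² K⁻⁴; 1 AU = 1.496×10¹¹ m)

A ≈ 0.49

d = 0.546 AU = 8.17×10¹⁰ m.
L = 4πR_⋆²σT_⋆⁴ = 4π(8.35×10⁸)² × 5.67×10⁻⁸ × (7290)⁴ = 1.40×10²⁷ W.
S = L/(4πd²) = 1.67×10⁴ W m⁻².
From T_eq⁴ = S(1−A)/(4σ): 1−A = 4σT_eq⁴/S.
1−A = 4 × 5.67×10⁻⁸ × (440)⁴ / 1.67×10⁴ = 0.508.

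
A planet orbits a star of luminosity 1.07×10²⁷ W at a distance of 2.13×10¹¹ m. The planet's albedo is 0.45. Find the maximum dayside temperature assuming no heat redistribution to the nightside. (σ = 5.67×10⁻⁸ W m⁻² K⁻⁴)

Flux: S = L/(4πd²) = 1.07×10²⁷/(4π×(2.13×10¹¹)²) = 1880 W m⁻².
With no redistribution each surface element balances locally: S(1−A) = σT⁴.
T = [1880 × 0.55 / 5.67×10⁻⁸]^(1/4) = (1.82×10¹⁰)^(1/4) = 367 K.

T_ss ≈ 367 K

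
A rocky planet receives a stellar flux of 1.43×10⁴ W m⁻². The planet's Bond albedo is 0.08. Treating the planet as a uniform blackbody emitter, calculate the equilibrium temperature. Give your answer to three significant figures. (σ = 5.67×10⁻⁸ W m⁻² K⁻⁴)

T_eq ≈ 491 K

Energy balance: absorbed = emitted ⇒ πR²·S(1−A) = 4πR²·σT_eq⁴, so T_eq⁴ = S(1−A)/(4σ).
T_eq = [1.43×10⁴ × 0.92 / (4 × 5.67×10⁻⁸)]^(1/4) = (5.80×10¹⁰)^(1/4) = 491 K.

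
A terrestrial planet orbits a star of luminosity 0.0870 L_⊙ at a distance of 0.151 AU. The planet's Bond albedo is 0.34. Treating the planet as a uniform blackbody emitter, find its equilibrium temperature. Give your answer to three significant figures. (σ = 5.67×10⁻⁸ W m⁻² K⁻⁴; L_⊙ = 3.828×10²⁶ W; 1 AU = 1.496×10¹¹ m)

d = 0.151 AU = 2.26×10¹⁰ m.
L = 0.0870 × 3.828×10²⁶ = 3.33×10²⁵ W.
Flux: S = L/(4πd²) = 3.33×10²⁵/(4π×(2.26×10¹⁰)²) = 5190 W m⁻².
Energy balance: absorbed = emitted ⇒ πR²·S(1−A) = 4πR²·σT_eq⁴, so T_eq⁴ = S(1−A)/(4σ).
T_eq = [5190 × 0.66 / (4 × 5.67×10⁻⁸)]^(1/4) = (1.51×10¹⁰)^(1/4) = 351 K.

T_eq ≈ 351 K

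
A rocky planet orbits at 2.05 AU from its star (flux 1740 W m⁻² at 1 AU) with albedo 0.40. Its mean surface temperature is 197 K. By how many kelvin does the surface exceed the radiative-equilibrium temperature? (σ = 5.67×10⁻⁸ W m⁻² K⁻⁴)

ΔT ≈ 15.1 K

S = 1740/2.05² = 414.0 W m⁻².
T_eq = [S(1−A)/(4σ)]^(1/4) = [414.0×0.60/(4×5.67×10⁻⁸)]^(1/4) = 181.9 K.
ΔT = T_surf − T_eq = 197 − 181.9.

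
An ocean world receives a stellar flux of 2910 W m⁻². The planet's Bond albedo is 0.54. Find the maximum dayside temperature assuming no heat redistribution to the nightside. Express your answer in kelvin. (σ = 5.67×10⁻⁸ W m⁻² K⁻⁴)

With no redistribution each surface element balances locally: S(1−A) = σT⁴.
T = [2910 × 0.46 / 5.67×10⁻⁸]^(1/4) = (2.36×10¹⁰)^(1/4) = 392 K.

T_ss ≈ 392 K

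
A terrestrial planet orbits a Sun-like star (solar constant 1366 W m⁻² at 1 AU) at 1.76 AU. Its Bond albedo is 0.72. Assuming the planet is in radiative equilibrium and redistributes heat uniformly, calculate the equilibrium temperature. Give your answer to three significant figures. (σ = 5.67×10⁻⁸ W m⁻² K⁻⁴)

T_eq ≈ 153 K

Flux at 1.76 AU: S = 1366/1.76² = 441 W m⁻².
Energy balance: absorbed = emitted ⇒ πR²·S(1−A) = 4πR²·σT_eq⁴, so T_eq⁴ = S(1−A)/(4σ).
T_eq = [441 × 0.28 / (4 × 5.67×10⁻⁸)]^(1/4) = (5.44×10⁸)^(1/4) = 153 K.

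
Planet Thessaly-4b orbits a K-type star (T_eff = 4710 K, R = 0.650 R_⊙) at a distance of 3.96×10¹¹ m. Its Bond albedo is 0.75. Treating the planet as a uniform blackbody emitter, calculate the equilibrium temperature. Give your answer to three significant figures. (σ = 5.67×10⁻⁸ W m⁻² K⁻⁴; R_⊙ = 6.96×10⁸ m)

T_eq ≈ 79.6 K

R_⋆ = 0.650 × 6.96×10⁸ = 4.52×10⁸ m.
L = 4πR_⋆²σT_⋆⁴ = 4π(4.52×10⁸)² × 5.67×10⁻⁸ × (4710)⁴ = 7.18×10²⁵ W.
S = L/(4πd²) = 36.4 W m⁻².
Energy balance: absorbed = emitted ⇒ πR²·S(1−A) = 4πR²·σT_eq⁴, so T_eq⁴ = S(1−A)/(4σ).
T_eq = [36.4 × 0.25 / (4 × 5.67×10⁻⁸)]^(1/4) = (4.01×10⁷)^(1/4) = 79.6 K.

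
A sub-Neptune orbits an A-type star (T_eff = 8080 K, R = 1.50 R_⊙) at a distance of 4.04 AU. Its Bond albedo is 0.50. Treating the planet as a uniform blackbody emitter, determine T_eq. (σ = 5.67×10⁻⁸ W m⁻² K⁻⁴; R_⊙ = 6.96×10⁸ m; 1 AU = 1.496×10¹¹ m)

T_eq ≈ 200 K

R_⋆ = 1.50 × 6.96×10⁸ = 1.04×10⁹ m.
d = 4.04 AU = 6.04×10¹¹ m.
L = 4πR_⋆²σT_⋆⁴ = 4π(1.04×10⁹)² × 5.67×10⁻⁸ × (8080)⁴ = 3.31×10²⁷ W.
S = L/(4πd²) = 721 W m⁻².
Energy balance: absorbed = emitted ⇒ πR²·S(1−A) = 4πR²·σT_eq⁴, so T_eq⁴ = S(1−A)/(4σ).
T_eq = [721 × 0.50 / (4 × 5.67×10⁻⁸)]^(1/4) = (1.59×10⁹)^(1/4) = 200 K.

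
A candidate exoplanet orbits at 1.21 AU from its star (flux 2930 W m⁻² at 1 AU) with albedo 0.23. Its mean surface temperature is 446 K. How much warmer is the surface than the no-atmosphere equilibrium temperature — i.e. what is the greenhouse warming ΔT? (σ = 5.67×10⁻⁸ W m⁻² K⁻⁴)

S = 2930/1.21² = 2001 W m⁻².
T_eq = [S(1−A)/(4σ)]^(1/4) = [2001×0.77/(4×5.67×10⁻⁸)]^(1/4) = 287.1 K.
ΔT = T_surf − T_eq = 446 − 287.1.

ΔT ≈ 158.9 K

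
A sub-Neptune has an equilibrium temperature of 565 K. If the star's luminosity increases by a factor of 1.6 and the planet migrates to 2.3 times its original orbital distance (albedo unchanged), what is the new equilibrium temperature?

T_eq ∝ L^(1/4) · d^(−1/2).
T′ = 565 × 1.6^(1/4) / 2.3^(1/2) = 419 K.

T_eq ≈ 419 K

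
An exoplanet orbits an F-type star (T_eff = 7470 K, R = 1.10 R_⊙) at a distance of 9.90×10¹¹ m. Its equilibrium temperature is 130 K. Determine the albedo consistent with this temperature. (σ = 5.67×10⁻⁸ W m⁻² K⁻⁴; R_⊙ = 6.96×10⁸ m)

A ≈ 0.39

R_⋆ = 1.10 × 6.96×10⁸ = 7.66×10⁸ m.
L = 4πR_⋆²σT_⋆⁴ = 4π(7.66×10⁸)² × 5.67×10⁻⁸ × (7470)⁴ = 1.30×10²⁷ W.
S = L/(4πd²) = 106 W m⁻².
From T_eq⁴ = S(1−A)/(4σ): 1−A = 4σT_eq⁴/S.
1−A = 4 × 5.67×10⁻⁸ × (130)⁴ / 106 = 0.614.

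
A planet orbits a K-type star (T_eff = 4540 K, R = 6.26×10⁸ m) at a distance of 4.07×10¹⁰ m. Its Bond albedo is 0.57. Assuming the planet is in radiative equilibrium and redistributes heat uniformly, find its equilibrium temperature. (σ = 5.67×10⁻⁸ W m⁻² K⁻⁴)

T_eq ≈ 322 K

L = 4πR_⋆²σT_⋆⁴ = 4π(6.26×10⁸)² × 5.67×10⁻⁸ × (4540)⁴ = 1.19×10²⁶ W.
S = L/(4πd²) = 5700 W m⁻².
Energy balance: absorbed = emitted ⇒ πR²·S(1−A) = 4πR²·σT_eq⁴, so T_eq⁴ = S(1−A)/(4σ).
T_eq = [5700 × 0.43 / (4 × 5.67×10⁻⁸)]^(1/4) = (1.08×10¹⁰)^(1/4) = 322 K.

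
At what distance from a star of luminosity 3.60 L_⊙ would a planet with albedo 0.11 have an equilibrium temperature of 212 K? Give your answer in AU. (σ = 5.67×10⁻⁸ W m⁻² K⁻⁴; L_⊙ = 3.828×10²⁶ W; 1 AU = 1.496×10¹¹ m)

L = 3.60 × 3.828×10²⁶ = 1.38×10²⁷ W.
From T_eq⁴ = L(1−A)/(16πσd²): d = √[L(1−A)/(16πσT_eq⁴)].
d = √[1.38×10²⁷ × 0.89 / (16π × 5.67×10⁻⁸ × (212)⁴)] = 4.62×10¹¹ m = 3.09 AU.

d ≈ 3.09 AU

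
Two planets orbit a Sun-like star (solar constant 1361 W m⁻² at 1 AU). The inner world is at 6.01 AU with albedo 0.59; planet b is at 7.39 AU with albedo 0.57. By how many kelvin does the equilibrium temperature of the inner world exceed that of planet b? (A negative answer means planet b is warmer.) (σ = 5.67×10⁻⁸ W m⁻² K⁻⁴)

ΔT ≈ 7.9 K

T_eq = [S₀(1−A)/(4σd²)]^(1/4), so T ∝ (1−A)^(1/4) / √d.
T₁ = [1361×0.41/(4×5.67×10⁻⁸×6.01²)]^(1/4) = 90.85 K.
T₂ = [1361×0.43/(4×5.67×10⁻⁸×7.39²)]^(1/4) = 82.91 K.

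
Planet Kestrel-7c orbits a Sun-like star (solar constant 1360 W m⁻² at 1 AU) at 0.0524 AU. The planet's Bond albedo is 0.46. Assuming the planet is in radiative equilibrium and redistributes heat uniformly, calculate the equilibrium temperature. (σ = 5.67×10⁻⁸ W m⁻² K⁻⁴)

T_eq ≈ 1040 K

Flux at 0.0524 AU: S = 1360/0.0524² = 4.95×10⁵ W m⁻².
Energy balance: absorbed = emitted ⇒ πR²·S(1−A) = 4πR²·σT_eq⁴, so T_eq⁴ = S(1−A)/(4σ).
T_eq = [4.95×10⁵ × 0.54 / (4 × 5.67×10⁻⁸)]^(1/4) = (1.18×10¹²)^(1/4) = 1040 K.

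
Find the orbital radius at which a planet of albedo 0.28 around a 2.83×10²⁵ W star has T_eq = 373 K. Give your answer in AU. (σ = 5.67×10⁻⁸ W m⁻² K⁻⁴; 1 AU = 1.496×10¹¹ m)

d ≈ 0.128 AU

From T_eq⁴ = L(1−A)/(16πσd²): d = √[L(1−A)/(16πσT_eq⁴)].
d = √[2.83×10²⁵ × 0.72 / (16π × 5.67×10⁻⁸ × (373)⁴)] = 1.92×10¹⁰ m = 0.128 AU.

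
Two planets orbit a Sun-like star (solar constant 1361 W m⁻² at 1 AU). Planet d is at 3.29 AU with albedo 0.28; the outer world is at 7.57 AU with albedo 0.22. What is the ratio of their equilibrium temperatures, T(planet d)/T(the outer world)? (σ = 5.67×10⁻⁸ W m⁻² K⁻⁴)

T_eq = [S₀(1−A)/(4σd²)]^(1/4), so T ∝ (1−A)^(1/4) / √d.
T₁ = [1361×0.72/(4×5.67×10⁻⁸×3.29²)]^(1/4) = 141.35 K.
T₂ = [1361×0.78/(4×5.67×10⁻⁸×7.57²)]^(1/4) = 95.07 K.

T₁/T₂ ≈ 1.487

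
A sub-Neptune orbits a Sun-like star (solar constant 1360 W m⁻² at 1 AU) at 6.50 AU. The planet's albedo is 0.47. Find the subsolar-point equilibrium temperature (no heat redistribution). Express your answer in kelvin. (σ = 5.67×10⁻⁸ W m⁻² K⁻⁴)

T_ss ≈ 132 K

Flux at 6.50 AU: S = 1360/6.50² = 32.2 W m⁻².
At the subsolar point the surface absorbs S(1−A) and emits σT⁴ per unit area — no factor of 4, since only the local patch is in balance.
T = [32.2 × 0.53 / 5.67×10⁻⁸]^(1/4) = (3.01×10⁸)^(1/4) = 132 K.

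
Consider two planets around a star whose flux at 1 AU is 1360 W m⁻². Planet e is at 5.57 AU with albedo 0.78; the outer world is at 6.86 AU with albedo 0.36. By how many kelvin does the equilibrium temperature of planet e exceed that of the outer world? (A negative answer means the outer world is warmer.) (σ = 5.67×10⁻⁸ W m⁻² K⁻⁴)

T_eq = [S₀(1−A)/(4σd²)]^(1/4), so T ∝ (1−A)^(1/4) / √d.
T₁ = [1360×0.22/(4×5.67×10⁻⁸×5.57²)]^(1/4) = 80.75 K.
T₂ = [1360×0.64/(4×5.67×10⁻⁸×6.86²)]^(1/4) = 95.03 K.

ΔT ≈ -14.3 K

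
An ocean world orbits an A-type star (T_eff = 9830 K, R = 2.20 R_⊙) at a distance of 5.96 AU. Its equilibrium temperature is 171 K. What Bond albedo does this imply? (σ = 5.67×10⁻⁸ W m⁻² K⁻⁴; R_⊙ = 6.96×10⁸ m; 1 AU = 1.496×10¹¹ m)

R_⋆ = 2.20 × 6.96×10⁸ = 1.53×10⁹ m.
d = 5.96 AU = 8.92×10¹¹ m.
L = 4πR_⋆²σT_⋆⁴ = 4π(1.53×10⁹)² × 5.67×10⁻⁸ × (9830)⁴ = 1.56×10²⁸ W.
S = L/(4πd²) = 1560 W m⁻².
From T_eq⁴ = S(1−A)/(4σ): 1−A = 4σT_eq⁴/S.
1−A = 4 × 5.67×10⁻⁸ × (171)⁴ / 1560 = 0.124.

A ≈ 0.88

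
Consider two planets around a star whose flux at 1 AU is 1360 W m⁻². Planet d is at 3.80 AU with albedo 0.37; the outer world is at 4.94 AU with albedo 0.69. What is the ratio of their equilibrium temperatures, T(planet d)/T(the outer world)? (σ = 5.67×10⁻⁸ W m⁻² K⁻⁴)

T_eq = [S₀(1−A)/(4σd²)]^(1/4), so T ∝ (1−A)^(1/4) / √d.
T₁ = [1360×0.63/(4×5.67×10⁻⁸×3.80²)]^(1/4) = 127.18 K.
T₂ = [1360×0.31/(4×5.67×10⁻⁸×4.94²)]^(1/4) = 93.42 K.

T₁/T₂ ≈ 1.361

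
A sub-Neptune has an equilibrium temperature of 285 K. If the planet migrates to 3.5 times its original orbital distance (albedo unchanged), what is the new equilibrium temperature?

T_eq ≈ 152 K

T_eq ∝ L^(1/4) · d^(−1/2).
T′ = 285 / 3.5^(1/2) = 152 K.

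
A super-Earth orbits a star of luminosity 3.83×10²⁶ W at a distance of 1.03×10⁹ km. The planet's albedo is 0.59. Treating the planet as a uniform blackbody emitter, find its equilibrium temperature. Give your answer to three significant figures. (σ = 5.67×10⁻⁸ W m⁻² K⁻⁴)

d = 1.03×10⁹ km = 1.03×10¹² m.
Flux: S = L/(4πd²) = 3.83×10²⁶/(4π×(1.03×10¹²)²) = 28.7 W m⁻².
Energy balance: absorbed = emitted ⇒ πR²·S(1−A) = 4πR²·σT_eq⁴, so T_eq⁴ = S(1−A)/(4σ).
T_eq = [28.7 × 0.41 / (4 × 5.67×10⁻⁸)]^(1/4) = (5.19×10⁷)^(1/4) = 84.9 K.

T_eq ≈ 84.9 K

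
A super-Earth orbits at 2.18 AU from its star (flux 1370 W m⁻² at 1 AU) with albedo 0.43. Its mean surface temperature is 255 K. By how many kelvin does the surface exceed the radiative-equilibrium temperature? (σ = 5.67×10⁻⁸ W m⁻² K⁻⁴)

S = 1370/2.18² = 288.3 W m⁻².
T_eq = [S(1−A)/(4σ)]^(1/4) = [288.3×0.57/(4×5.67×10⁻⁸)]^(1/4) = 164.1 K.
ΔT = T_surf − T_eq = 255 − 164.1.

ΔT ≈ 90.9 K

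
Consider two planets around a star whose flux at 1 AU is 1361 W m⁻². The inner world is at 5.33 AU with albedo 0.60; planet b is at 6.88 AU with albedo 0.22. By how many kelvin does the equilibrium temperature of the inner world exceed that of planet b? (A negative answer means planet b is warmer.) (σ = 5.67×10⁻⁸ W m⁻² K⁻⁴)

ΔT ≈ -3.8 K

T_eq = [S₀(1−A)/(4σd²)]^(1/4), so T ∝ (1−A)^(1/4) / √d.
T₁ = [1361×0.40/(4×5.67×10⁻⁸×5.33²)]^(1/4) = 95.87 K.
T₂ = [1361×0.78/(4×5.67×10⁻⁸×6.88²)]^(1/4) = 99.72 K.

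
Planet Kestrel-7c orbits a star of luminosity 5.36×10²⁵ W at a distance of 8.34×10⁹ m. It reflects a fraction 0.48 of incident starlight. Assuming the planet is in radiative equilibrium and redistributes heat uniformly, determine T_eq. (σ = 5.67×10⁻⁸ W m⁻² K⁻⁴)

Flux: S = L/(4πd²) = 5.36×10²⁵/(4π×(8.34×10⁹)²) = 6.13×10⁴ W m⁻².
Energy balance: absorbed = emitted ⇒ πR²·S(1−A) = 4πR²·σT_eq⁴, so T_eq⁴ = S(1−A)/(4σ).
T_eq = [6.13×10⁴ × 0.52 / (4 × 5.67×10⁻⁸)]^(1/4) = (1.41×10¹¹)^(1/4) = 612 K.

T_eq ≈ 612 K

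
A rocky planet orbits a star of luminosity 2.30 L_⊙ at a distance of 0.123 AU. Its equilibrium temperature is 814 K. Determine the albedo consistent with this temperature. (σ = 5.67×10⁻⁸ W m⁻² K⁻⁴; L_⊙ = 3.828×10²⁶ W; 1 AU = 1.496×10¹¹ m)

d = 0.123 AU = 1.84×10¹⁰ m.
L = 2.30 × 3.828×10²⁶ = 8.80×10²⁶ W.
Flux: S = L/(4πd²) = 8.80×10²⁶/(4π×(1.84×10¹⁰)²) = 2.07×10⁵ W m⁻².
From T_eq⁴ = S(1−A)/(4σ): 1−A = 4σT_eq⁴/S.
1−A = 4 × 5.67×10⁻⁸ × (814)⁴ / 2.07×10⁵ = 0.481.

A ≈ 0.52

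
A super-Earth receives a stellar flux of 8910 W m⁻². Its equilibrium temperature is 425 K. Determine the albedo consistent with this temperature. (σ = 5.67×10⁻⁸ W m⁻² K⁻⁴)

A ≈ 0.17

From T_eq⁴ = S(1−A)/(4σ): 1−A = 4σT_eq⁴/S.
1−A = 4 × 5.67×10⁻⁸ × (425)⁴ / 8910 = 0.830.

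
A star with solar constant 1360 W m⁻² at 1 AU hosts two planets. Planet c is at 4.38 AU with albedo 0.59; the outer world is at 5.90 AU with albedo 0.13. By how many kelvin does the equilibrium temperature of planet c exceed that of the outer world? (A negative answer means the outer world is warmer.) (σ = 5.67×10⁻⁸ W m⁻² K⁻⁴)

ΔT ≈ -4.2 K

T_eq = [S₀(1−A)/(4σd²)]^(1/4), so T ∝ (1−A)^(1/4) / √d.
T₁ = [1360×0.41/(4×5.67×10⁻⁸×4.38²)]^(1/4) = 106.40 K.
T₂ = [1360×0.87/(4×5.67×10⁻⁸×5.90²)]^(1/4) = 110.64 K.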